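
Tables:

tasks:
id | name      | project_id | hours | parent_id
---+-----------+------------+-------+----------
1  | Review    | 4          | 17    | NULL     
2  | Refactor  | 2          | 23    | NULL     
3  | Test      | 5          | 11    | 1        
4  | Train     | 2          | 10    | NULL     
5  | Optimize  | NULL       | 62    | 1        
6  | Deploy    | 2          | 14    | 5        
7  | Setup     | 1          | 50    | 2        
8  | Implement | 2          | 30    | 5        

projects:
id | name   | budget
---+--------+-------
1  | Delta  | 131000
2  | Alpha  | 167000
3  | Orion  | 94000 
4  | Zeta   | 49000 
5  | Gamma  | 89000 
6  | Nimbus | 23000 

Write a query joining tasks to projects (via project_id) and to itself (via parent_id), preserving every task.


Two LEFT JOINs from the same base table tasks: one to projects via project_id, one to tasks itself via parent_id. Both are LEFT so every task is preserved.
Match against projects:
  - task 1 (Review): project_id=4 -> matches Zeta
  - task 2 (Refactor): project_id=2 -> matches Alpha
  - task 3 (Test): project_id=5 -> matches Gamma
  - task 4 (Train): project_id=2 -> matches Alpha
  - task 5 (Optimize): project_id=NULL, no match -> kept with NULL
  - task 6 (Deploy): project_id=2 -> matches Alpha
  - task 7 (Setup): project_id=1 -> matches Delta
  - task 8 (Implement): project_id=2 -> matches Alpha
Match against tasks (self):
  - task 1 (Review): parent_id=NULL -> NULL
  - task 2 (Refactor): parent_id=NULL -> NULL
  - task 3 (Test): parent_id=1 -> Review
  - task 4 (Train): parent_id=NULL -> NULL
  - task 5 (Optimize): parent_id=1 -> Review
  - task 6 (Deploy): parent_id=5 -> Optimize
  - task 7 (Setup): parent_id=2 -> Refactor
  - task 8 (Implement): parent_id=5 -> Optimize

SQL:
SELECT a.name, b.name AS project, c.name AS parent
FROM tasks a
LEFT JOIN projects b ON a.project_id = b.id
LEFT JOIN tasks c ON a.parent_id = c.id

Result:
name      | project | parent  
----------+---------+---------
Review    | Zeta    | NULL    
Refactor  | Alpha   | NULL    
Test      | Gamma   | Review  
Train     | Alpha   | NULL    
Optimize  | NULL    | Review  
Deploy    | Alpha   | Optimize
Setup     | Delta   | Refactor
Implement | Alpha   | Optimize


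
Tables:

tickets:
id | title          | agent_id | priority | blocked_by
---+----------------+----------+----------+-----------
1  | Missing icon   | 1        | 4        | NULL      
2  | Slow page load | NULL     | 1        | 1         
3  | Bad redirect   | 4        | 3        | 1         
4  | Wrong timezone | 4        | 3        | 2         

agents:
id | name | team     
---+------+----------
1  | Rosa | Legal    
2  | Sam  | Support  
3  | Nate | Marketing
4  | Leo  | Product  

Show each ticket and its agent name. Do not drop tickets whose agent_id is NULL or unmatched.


LEFT JOIN keeps every row from tickets (the left table); where agent_id has no match in agents, the agent columns become NULL. Walk through each ticket:
  - ticket 1 (Missing icon): agent_id=1 -> matches Rosa
  - ticket 2 (Slow page load): agent_id=NULL, no match -> kept with NULL
  - ticket 3 (Bad redirect): agent_id=4 -> matches Leo
  - ticket 4 (Wrong timezone): agent_id=4 -> matches Leo
All 4 rows appear; 1 has NULL agent.

SQL:
SELECT a.title, b.name AS agent
FROM tickets a
LEFT JOIN agents b ON a.agent_id = b.id

Result:
title          | agent
---------------+------
Missing icon   | Rosa 
Slow page load | NULL 
Bad redirect   | Leo  
Wrong timezone | Leo  


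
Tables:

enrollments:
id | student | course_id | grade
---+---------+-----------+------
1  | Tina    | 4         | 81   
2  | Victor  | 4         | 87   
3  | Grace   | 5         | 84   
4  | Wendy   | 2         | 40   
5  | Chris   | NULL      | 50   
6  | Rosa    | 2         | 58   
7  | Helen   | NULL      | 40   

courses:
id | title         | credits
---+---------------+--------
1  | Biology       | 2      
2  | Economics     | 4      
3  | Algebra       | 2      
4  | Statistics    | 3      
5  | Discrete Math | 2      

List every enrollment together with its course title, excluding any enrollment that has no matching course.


INNER JOIN keeps only enrollments rows whose course_id matches an id in courses. Walk through each enrollment:
  - enrollment 1 (Tina): course_id=4 -> matches Statistics
  - enrollment 2 (Victor): course_id=4 -> matches Statistics
  - enrollment 3 (Grace): course_id=5 -> matches Discrete Math
  - enrollment 4 (Wendy): course_id=2 -> matches Economics
  - enrollment 5 (Chris): course_id=NULL, no match -> dropped
  - enrollment 6 (Rosa): course_id=2 -> matches Economics
  - enrollment 7 (Helen): course_id=NULL, no match -> dropped
So 2 of 7 rows are dropped.

SQL:
SELECT a.student, b.title AS course
FROM enrollments a
INNER JOIN courses b ON a.course_id = b.id

Result:
student | course       
--------+--------------
Tina    | Statistics   
Victor  | Statistics   
Grace   | Discrete Math
Wendy   | Economics    
Rosa    | Economics    


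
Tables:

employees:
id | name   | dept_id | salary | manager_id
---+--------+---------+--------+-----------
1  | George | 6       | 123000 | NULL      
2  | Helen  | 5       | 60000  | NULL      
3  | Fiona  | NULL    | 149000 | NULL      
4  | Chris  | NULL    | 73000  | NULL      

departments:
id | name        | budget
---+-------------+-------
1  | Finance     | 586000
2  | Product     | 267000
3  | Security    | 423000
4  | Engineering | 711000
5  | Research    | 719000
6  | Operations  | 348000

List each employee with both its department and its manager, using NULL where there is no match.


Two LEFT JOINs from the same base table employees: one to departments via dept_id, one to employees itself via manager_id. Both are LEFT so every employee is preserved.
Match against departments:
  - employee 1 (George): dept_id=6 -> matches Operations
  - employee 2 (Helen): dept_id=5 -> matches Research
  - employee 3 (Fiona): dept_id=NULL, no match -> kept with NULL
  - employee 4 (Chris): dept_id=NULL, no match -> kept with NULL
Match against employees (self):
  - employee 1 (George): manager_id=NULL -> NULL
  - employee 2 (Helen): manager_id=NULL -> NULL
  - employee 3 (Fiona): manager_id=NULL -> NULL
  - employee 4 (Chris): manager_id=NULL -> NULL

SQL:
SELECT a.name, b.name AS department, c.name AS manager
FROM employees a
LEFT JOIN departments b ON a.dept_id = b.id
LEFT JOIN employees c ON a.manager_id = c.id

Result:
name   | department | manager
-------+------------+--------
George | Operations | NULL   
Helen  | Research   | NULL   
Fiona  | NULL       | NULL   
Chris  | NULL       | NULL   


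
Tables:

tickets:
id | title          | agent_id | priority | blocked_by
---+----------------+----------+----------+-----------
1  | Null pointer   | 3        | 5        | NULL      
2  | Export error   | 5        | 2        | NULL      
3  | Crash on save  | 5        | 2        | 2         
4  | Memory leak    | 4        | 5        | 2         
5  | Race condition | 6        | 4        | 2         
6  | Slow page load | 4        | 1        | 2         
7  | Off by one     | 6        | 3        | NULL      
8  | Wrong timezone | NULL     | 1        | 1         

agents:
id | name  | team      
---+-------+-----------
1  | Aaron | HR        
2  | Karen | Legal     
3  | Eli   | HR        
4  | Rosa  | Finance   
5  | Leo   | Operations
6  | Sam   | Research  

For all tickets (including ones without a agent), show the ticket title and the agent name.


LEFT JOIN keeps every row from tickets (the left table); where agent_id has no match in agents, the agent columns become NULL. Walk through each ticket:
  - ticket 1 (Null pointer): agent_id=3 -> matches Eli
  - ticket 2 (Export error): agent_id=5 -> matches Leo
  - ticket 3 (Crash on save): agent_id=5 -> matches Leo
  - ticket 4 (Memory leak): agent_id=4 -> matches Rosa
  - ticket 5 (Race condition): agent_id=6 -> matches Sam
  - ticket 6 (Slow page load): agent_id=4 -> matches Rosa
  - ticket 7 (Off by one): agent_id=6 -> matches Sam
  - ticket 8 (Wrong timezone): agent_id=NULL, no match -> kept with NULL
All 8 rows appear; 1 has NULL agent.

SQL:
SELECT a.title, b.name AS agent
FROM tickets a
LEFT JOIN agents b ON a.agent_id = b.id

Result:
title          | agent
---------------+------
Null pointer   | Eli  
Export error   | Leo  
Crash on save  | Leo  
Memory leak    | Rosa 
Race condition | Sam  
Slow page load | Rosa 
Off by one     | Sam  
Wrong timezone | NULL 


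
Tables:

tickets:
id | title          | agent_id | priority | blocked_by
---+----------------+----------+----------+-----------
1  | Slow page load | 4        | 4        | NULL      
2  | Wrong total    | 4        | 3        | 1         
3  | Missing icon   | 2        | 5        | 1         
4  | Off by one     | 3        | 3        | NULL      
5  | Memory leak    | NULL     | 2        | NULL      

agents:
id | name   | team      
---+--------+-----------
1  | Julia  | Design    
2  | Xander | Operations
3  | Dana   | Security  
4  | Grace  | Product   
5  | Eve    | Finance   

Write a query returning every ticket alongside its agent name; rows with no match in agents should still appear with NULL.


LEFT JOIN keeps every row from tickets (the left table); where agent_id has no match in agents, the agent columns become NULL. Walk through each ticket:
  - ticket 1 (Slow page load): agent_id=4 -> matches Grace
  - ticket 2 (Wrong total): agent_id=4 -> matches Grace
  - ticket 3 (Missing icon): agent_id=2 -> matches Xander
  - ticket 4 (Off by one): agent_id=3 -> matches Dana
  - ticket 5 (Memory leak): agent_id=NULL, no match -> kept with NULL
All 5 rows appear; 1 has NULL agent.

SQL:
SELECT a.title, b.name AS agent
FROM tickets a
LEFT JOIN agents b ON a.agent_id = b.id

Result:
title          | agent 
---------------+-------
Slow page load | Grace 
Wrong total    | Grace 
Missing icon   | Xander
Off by one     | Dana  
Memory leak    | NULL  


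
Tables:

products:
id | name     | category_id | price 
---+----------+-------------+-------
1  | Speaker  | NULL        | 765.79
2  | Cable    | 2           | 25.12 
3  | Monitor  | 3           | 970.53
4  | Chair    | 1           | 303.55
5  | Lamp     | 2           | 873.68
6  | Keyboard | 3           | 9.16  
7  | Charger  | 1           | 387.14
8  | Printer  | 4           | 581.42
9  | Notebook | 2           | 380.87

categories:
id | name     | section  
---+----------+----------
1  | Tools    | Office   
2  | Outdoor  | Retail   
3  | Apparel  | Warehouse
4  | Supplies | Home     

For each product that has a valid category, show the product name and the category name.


INNER JOIN keeps only products rows whose category_id matches an id in categories. Walk through each product:
  - product 1 (Speaker): category_id=NULL, no match -> dropped
  - product 2 (Cable): category_id=2 -> matches Outdoor
  - product 3 (Monitor): category_id=3 -> matches Apparel
  - product 4 (Chair): category_id=1 -> matches Tools
  - product 5 (Lamp): category_id=2 -> matches Outdoor
  - product 6 (Keyboard): category_id=3 -> matches Apparel
  - product 7 (Charger): category_id=1 -> matches Tools
  - product 8 (Printer): category_id=4 -> matches Supplies
  - product 9 (Notebook): category_id=2 -> matches Outdoor
So 1 of 9 rows is dropped.

SQL:
SELECT a.name, b.name AS category
FROM products a
INNER JOIN categories b ON a.category_id = b.id

Result:
name     | category
---------+---------
Cable    | Outdoor 
Monitor  | Apparel 
Chair    | Tools   
Lamp     | Outdoor 
Keyboard | Apparel 
Charger  | Tools   
Printer  | Supplies
Notebook | Outdoor 


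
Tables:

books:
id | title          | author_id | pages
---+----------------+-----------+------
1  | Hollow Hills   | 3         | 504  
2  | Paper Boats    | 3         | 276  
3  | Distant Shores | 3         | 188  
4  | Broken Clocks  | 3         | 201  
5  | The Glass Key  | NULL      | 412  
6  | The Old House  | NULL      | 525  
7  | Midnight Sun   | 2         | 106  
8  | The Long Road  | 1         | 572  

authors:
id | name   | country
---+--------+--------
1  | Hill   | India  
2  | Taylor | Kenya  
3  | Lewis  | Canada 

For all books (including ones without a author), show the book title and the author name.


LEFT JOIN keeps every row from books (the left table); where author_id has no match in authors, the author columns become NULL. Walk through each book:
  - book 1 (Hollow Hills): author_id=3 -> matches Lewis
  - book 2 (Paper Boats): author_id=3 -> matches Lewis
  - book 3 (Distant Shores): author_id=3 -> matches Lewis
  - book 4 (Broken Clocks): author_id=3 -> matches Lewis
  - book 5 (The Glass Key): author_id=NULL, no match -> kept with NULL
  - book 6 (The Old House): author_id=NULL, no match -> kept with NULL
  - book 7 (Midnight Sun): author_id=2 -> matches Taylor
  - book 8 (The Long Road): author_id=1 -> matches Hill
All 8 rows appear; 2 have NULL author.

SQL:
SELECT a.title, b.name AS author
FROM books a
LEFT JOIN authors b ON a.author_id = b.id

Result:
title          | author
---------------+-------
Hollow Hills   | Lewis 
Paper Boats    | Lewis 
Distant Shores | Lewis 
Broken Clocks  | Lewis 
The Glass Key  | NULL  
The Old House  | NULL  
Midnight Sun   | Taylor
The Long Road  | Hill  


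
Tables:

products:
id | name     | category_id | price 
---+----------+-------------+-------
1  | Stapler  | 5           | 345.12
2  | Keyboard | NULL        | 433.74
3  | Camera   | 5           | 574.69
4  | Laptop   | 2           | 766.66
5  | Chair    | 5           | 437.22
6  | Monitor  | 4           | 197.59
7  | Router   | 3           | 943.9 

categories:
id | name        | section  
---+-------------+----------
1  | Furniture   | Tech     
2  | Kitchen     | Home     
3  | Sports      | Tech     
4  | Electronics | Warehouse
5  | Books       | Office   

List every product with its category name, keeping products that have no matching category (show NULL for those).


LEFT JOIN keeps every row from products (the left table); where category_id has no match in categories, the category columns become NULL. Walk through each product:
  - product 1 (Stapler): category_id=5 -> matches Books
  - product 2 (Keyboard): category_id=NULL, no match -> kept with NULL
  - product 3 (Camera): category_id=5 -> matches Books
  - product 4 (Laptop): category_id=2 -> matches Kitchen
  - product 5 (Chair): category_id=5 -> matches Books
  - product 6 (Monitor): category_id=4 -> matches Electronics
  - product 7 (Router): category_id=3 -> matches Sports
All 7 rows appear; 1 has NULL category.

SQL:
SELECT a.name, b.name AS category
FROM products a
LEFT JOIN categories b ON a.category_id = b.id

Result:
name     | category   
---------+------------
Stapler  | Books      
Keyboard | NULL       
Camera   | Books      
Laptop   | Kitchen    
Chair    | Books      
Monitor  | Electronics
Router   | Sports     


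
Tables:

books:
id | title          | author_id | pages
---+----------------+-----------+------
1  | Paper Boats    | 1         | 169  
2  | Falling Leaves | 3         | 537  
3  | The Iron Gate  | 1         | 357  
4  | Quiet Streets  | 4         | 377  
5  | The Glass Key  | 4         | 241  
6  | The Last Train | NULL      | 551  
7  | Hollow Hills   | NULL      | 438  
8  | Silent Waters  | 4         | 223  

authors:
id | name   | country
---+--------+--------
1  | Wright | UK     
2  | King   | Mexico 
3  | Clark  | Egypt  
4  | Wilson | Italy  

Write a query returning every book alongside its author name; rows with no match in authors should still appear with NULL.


LEFT JOIN keeps every row from books (the left table); where author_id has no match in authors, the author columns become NULL. Walk through each book:
  - book 1 (Paper Boats): author_id=1 -> matches Wright
  - book 2 (Falling Leaves): author_id=3 -> matches Clark
  - book 3 (The Iron Gate): author_id=1 -> matches Wright
  - book 4 (Quiet Streets): author_id=4 -> matches Wilson
  - book 5 (The Glass Key): author_id=4 -> matches Wilson
  - book 6 (The Last Train): author_id=NULL, no match -> kept with NULL
  - book 7 (Hollow Hills): author_id=NULL, no match -> kept with NULL
  - book 8 (Silent Waters): author_id=4 -> matches Wilson
All 8 rows appear; 2 have NULL author.

SQL:
SELECT a.title, b.name AS author
FROM books a
LEFT JOIN authors b ON a.author_id = b.id

Result:
title          | author
---------------+-------
Paper Boats    | Wright
Falling Leaves | Clark 
The Iron Gate  | Wright
Quiet Streets  | Wilson
The Glass Key  | Wilson
The Last Train | NULL  
Hollow Hills   | NULL  
Silent Waters  | Wilson


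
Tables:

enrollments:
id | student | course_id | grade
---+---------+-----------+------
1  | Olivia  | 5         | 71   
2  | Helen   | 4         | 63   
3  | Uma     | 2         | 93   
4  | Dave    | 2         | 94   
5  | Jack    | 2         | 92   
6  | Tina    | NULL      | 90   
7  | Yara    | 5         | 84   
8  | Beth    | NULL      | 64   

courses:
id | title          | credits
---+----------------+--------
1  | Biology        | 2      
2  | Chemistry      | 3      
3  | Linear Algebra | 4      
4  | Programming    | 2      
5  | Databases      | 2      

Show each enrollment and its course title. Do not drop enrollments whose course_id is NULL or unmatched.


LEFT JOIN keeps every row from enrollments (the left table); where course_id has no match in courses, the course columns become NULL. Walk through each enrollment:
  - enrollment 1 (Olivia): course_id=5 -> matches Databases
  - enrollment 2 (Helen): course_id=4 -> matches Programming
  - enrollment 3 (Uma): course_id=2 -> matches Chemistry
  - enrollment 4 (Dave): course_id=2 -> matches Chemistry
  - enrollment 5 (Jack): course_id=2 -> matches Chemistry
  - enrollment 6 (Tina): course_id=NULL, no match -> kept with NULL
  - enrollment 7 (Yara): course_id=5 -> matches Databases
  - enrollment 8 (Beth): course_id=NULL, no match -> kept with NULL
All 8 rows appear; 2 have NULL course.

SQL:
SELECT a.student, b.title AS course
FROM enrollments a
LEFT JOIN courses b ON a.course_id = b.id

Result:
student | course     
--------+------------
Olivia  | Databases  
Helen   | Programming
Uma     | Chemistry  
Dave    | Chemistry  
Jack    | Chemistry  
Tina    | NULL       
Yara    | Databases  
Beth    | NULL       


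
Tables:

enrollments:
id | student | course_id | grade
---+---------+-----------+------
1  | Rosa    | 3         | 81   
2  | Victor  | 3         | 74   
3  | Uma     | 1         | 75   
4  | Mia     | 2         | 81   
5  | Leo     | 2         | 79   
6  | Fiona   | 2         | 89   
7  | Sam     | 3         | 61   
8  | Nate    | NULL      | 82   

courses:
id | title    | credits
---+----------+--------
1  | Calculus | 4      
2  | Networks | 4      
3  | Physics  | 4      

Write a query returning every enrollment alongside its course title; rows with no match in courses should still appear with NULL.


LEFT JOIN keeps every row from enrollments (the left table); where course_id has no match in courses, the course columns become NULL. Walk through each enrollment:
  - enrollment 1 (Rosa): course_id=3 -> matches Physics
  - enrollment 2 (Victor): course_id=3 -> matches Physics
  - enrollment 3 (Uma): course_id=1 -> matches Calculus
  - enrollment 4 (Mia): course_id=2 -> matches Networks
  - enrollment 5 (Leo): course_id=2 -> matches Networks
  - enrollment 6 (Fiona): course_id=2 -> matches Networks
  - enrollment 7 (Sam): course_id=3 -> matches Physics
  - enrollment 8 (Nate): course_id=NULL, no match -> kept with NULL
All 8 rows appear; 1 has NULL course.

SQL:
SELECT a.student, b.title AS course
FROM enrollments a
LEFT JOIN courses b ON a.course_id = b.id

Result:
student | course  
--------+---------
Rosa    | Physics 
Victor  | Physics 
Uma     | Calculus
Mia     | Networks
Leo     | Networks
Fiona   | Networks
Sam     | Physics 
Nate    | NULL    


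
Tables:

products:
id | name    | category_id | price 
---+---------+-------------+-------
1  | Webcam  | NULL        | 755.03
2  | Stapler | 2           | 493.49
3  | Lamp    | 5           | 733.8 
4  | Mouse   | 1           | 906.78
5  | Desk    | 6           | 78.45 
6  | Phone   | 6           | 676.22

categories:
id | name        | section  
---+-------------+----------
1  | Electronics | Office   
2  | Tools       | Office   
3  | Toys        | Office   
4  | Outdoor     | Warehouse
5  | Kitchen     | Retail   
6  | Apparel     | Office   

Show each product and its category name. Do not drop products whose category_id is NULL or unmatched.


LEFT JOIN keeps every row from products (the left table); where category_id has no match in categories, the category columns become NULL. Walk through each product:
  - product 1 (Webcam): category_id=NULL, no match -> kept with NULL
  - product 2 (Stapler): category_id=2 -> matches Tools
  - product 3 (Lamp): category_id=5 -> matches Kitchen
  - product 4 (Mouse): category_id=1 -> matches Electronics
  - product 5 (Desk): category_id=6 -> matches Apparel
  - product 6 (Phone): category_id=6 -> matches Apparel
All 6 rows appear; 1 has NULL category.

SQL:
SELECT a.name, b.name AS category
FROM products a
LEFT JOIN categories b ON a.category_id = b.id

Result:
name    | category   
--------+------------
Webcam  | NULL       
Stapler | Tools      
Lamp    | Kitchen    
Mouse   | Electronics
Desk    | Apparel    
Phone   | Apparel    


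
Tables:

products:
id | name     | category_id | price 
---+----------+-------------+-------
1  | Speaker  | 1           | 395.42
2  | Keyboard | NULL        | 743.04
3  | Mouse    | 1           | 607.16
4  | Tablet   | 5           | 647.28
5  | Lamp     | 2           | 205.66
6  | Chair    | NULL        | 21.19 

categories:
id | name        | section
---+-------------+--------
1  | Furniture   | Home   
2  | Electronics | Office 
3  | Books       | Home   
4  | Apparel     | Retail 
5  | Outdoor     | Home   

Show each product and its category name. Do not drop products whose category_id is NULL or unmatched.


LEFT JOIN keeps every row from products (the left table); where category_id has no match in categories, the category columns become NULL. Walk through each product:
  - product 1 (Speaker): category_id=1 -> matches Furniture
  - product 2 (Keyboard): category_id=NULL, no match -> kept with NULL
  - product 3 (Mouse): category_id=1 -> matches Furniture
  - product 4 (Tablet): category_id=5 -> matches Outdoor
  - product 5 (Lamp): category_id=2 -> matches Electronics
  - product 6 (Chair): category_id=NULL, no match -> kept with NULL
All 6 rows appear; 2 have NULL category.

SQL:
SELECT a.name, b.name AS category
FROM products a
LEFT JOIN categories b ON a.category_id = b.id

Result:
name     | category   
---------+------------
Speaker  | Furniture  
Keyboard | NULL       
Mouse    | Furniture  
Tablet   | Outdoor    
Lamp     | Electronics
Chair    | NULL       


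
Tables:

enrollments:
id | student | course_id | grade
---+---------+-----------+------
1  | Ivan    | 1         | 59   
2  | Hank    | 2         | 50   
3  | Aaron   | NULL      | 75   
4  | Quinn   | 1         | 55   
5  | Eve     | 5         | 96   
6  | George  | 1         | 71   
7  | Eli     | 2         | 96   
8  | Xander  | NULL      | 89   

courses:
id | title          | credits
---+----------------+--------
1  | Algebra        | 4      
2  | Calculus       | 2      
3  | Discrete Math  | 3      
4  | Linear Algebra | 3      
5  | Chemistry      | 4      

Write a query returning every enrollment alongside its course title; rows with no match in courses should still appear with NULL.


LEFT JOIN keeps every row from enrollments (the left table); where course_id has no match in courses, the course columns become NULL. Walk through each enrollment:
  - enrollment 1 (Ivan): course_id=1 -> matches Algebra
  - enrollment 2 (Hank): course_id=2 -> matches Calculus
  - enrollment 3 (Aaron): course_id=NULL, no match -> kept with NULL
  - enrollment 4 (Quinn): course_id=1 -> matches Algebra
  - enrollment 5 (Eve): course_id=5 -> matches Chemistry
  - enrollment 6 (George): course_id=1 -> matches Algebra
  - enrollment 7 (Eli): course_id=2 -> matches Calculus
  - enrollment 8 (Xander): course_id=NULL, no match -> kept with NULL
All 8 rows appear; 2 have NULL course.

SQL:
SELECT a.student, b.title AS course
FROM enrollments a
LEFT JOIN courses b ON a.course_id = b.id

Result:
student | course   
--------+----------
Ivan    | Algebra  
Hank    | Calculus 
Aaron   | NULL     
Quinn   | Algebra  
Eve     | Chemistry
George  | Algebra  
Eli     | Calculus 
Xander  | NULL     


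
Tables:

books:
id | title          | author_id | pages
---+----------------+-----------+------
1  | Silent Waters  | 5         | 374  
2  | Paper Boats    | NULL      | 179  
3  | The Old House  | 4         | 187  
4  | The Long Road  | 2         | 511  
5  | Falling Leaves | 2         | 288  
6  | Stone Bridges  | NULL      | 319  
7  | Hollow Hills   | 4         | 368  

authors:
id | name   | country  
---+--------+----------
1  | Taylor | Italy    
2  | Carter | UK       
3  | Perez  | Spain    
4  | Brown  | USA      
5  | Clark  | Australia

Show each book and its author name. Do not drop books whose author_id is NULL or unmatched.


LEFT JOIN keeps every row from books (the left table); where author_id has no match in authors, the author columns become NULL. Walk through each book:
  - book 1 (Silent Waters): author_id=5 -> matches Clark
  - book 2 (Paper Boats): author_id=NULL, no match -> kept with NULL
  - book 3 (The Old House): author_id=4 -> matches Brown
  - book 4 (The Long Road): author_id=2 -> matches Carter
  - book 5 (Falling Leaves): author_id=2 -> matches Carter
  - book 6 (Stone Bridges): author_id=NULL, no match -> kept with NULL
  - book 7 (Hollow Hills): author_id=4 -> matches Brown
All 7 rows appear; 2 have NULL author.

SQL:
SELECT a.title, b.name AS author
FROM books a
LEFT JOIN authors b ON a.author_id = b.id

Result:
title          | author
---------------+-------
Silent Waters  | Clark 
Paper Boats    | NULL  
The Old House  | Brown 
The Long Road  | Carter
Falling Leaves | Carter
Stone Bridges  | NULL  
Hollow Hills   | Brown 


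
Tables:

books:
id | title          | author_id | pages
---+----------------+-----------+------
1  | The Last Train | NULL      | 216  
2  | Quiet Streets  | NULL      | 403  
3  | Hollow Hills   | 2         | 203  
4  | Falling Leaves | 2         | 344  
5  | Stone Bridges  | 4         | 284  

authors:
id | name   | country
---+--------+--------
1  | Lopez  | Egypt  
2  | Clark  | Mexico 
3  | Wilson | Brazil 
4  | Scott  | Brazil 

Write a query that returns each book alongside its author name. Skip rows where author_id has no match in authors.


INNER JOIN keeps only books rows whose author_id matches an id in authors. Walk through each book:
  - book 1 (The Last Train): author_id=NULL, no match -> dropped
  - book 2 (Quiet Streets): author_id=NULL, no match -> dropped
  - book 3 (Hollow Hills): author_id=2 -> matches Clark
  - book 4 (Falling Leaves): author_id=2 -> matches Clark
  - book 5 (Stone Bridges): author_id=4 -> matches Scott
So 2 of 5 rows are dropped.

SQL:
SELECT a.title, b.name AS author
FROM books a
INNER JOIN authors b ON a.author_id = b.id

Result:
title          | author
---------------+-------
Hollow Hills   | Clark 
Falling Leaves | Clark 
Stone Bridges  | Scott 


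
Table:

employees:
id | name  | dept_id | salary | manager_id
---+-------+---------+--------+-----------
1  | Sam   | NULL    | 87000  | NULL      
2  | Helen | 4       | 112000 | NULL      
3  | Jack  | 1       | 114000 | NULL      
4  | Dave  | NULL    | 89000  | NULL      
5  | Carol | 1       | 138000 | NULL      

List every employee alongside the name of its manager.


This is a self-join: employees is joined to a second copy of itself, matching each row's manager_id to another row's id. Use LEFT JOIN so rows with manager_id=NULL are kept.
  - employee 1 (Sam): manager_id=NULL -> NULL
  - employee 2 (Helen): manager_id=NULL -> NULL
  - employee 3 (Jack): manager_id=NULL -> NULL
  - employee 4 (Dave): manager_id=NULL -> NULL
  - employee 5 (Carol): manager_id=NULL -> NULL

SQL:
SELECT a.name AS item, b.name AS manager
FROM employees a
LEFT JOIN employees b ON a.manager_id = b.id

Result:
item  | manager
------+--------
Sam   | NULL   
Helen | NULL   
Jack  | NULL   
Dave  | NULL   
Carol | NULL   


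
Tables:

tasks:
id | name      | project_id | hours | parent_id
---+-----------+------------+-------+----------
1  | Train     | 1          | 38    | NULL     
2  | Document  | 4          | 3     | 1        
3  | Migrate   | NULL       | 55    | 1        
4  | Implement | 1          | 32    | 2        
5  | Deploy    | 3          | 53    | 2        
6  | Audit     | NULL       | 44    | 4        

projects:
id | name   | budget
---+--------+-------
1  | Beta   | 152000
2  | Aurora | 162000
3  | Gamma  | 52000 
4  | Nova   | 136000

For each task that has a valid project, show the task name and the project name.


INNER JOIN keeps only tasks rows whose project_id matches an id in projects. Walk through each task:
  - task 1 (Train): project_id=1 -> matches Beta
  - task 2 (Document): project_id=4 -> matches Nova
  - task 3 (Migrate): project_id=NULL, no match -> dropped
  - task 4 (Implement): project_id=1 -> matches Beta
  - task 5 (Deploy): project_id=3 -> matches Gamma
  - task 6 (Audit): project_id=NULL, no match -> dropped
So 2 of 6 rows are dropped.

SQL:
SELECT a.name, b.name AS project
FROM tasks a
INNER JOIN projects b ON a.project_id = b.id

Result:
name      | project
----------+--------
Train     | Beta   
Document  | Nova   
Implement | Beta   
Deploy    | Gamma  


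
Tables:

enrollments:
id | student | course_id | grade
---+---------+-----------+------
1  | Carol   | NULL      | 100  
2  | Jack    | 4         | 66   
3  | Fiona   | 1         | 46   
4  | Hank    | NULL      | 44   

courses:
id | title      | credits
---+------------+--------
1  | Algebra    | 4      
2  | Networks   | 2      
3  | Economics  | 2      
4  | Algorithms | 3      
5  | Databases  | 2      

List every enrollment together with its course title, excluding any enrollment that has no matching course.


INNER JOIN keeps only enrollments rows whose course_id matches an id in courses. Walk through each enrollment:
  - enrollment 1 (Carol): course_id=NULL, no match -> dropped
  - enrollment 2 (Jack): course_id=4 -> matches Algorithms
  - enrollment 3 (Fiona): course_id=1 -> matches Algebra
  - enrollment 4 (Hank): course_id=NULL, no match -> dropped
So 2 of 4 rows are dropped.

SQL:
SELECT a.student, b.title AS course
FROM enrollments a
INNER JOIN courses b ON a.course_id = b.id

Result:
student | course    
--------+-----------
Jack    | Algorithms
Fiona   | Algebra   


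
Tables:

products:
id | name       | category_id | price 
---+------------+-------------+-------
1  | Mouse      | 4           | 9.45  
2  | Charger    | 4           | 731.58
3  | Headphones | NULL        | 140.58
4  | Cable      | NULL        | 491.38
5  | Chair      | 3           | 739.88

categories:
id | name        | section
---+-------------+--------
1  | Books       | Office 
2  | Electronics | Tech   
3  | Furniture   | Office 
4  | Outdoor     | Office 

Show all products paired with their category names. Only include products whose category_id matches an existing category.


INNER JOIN keeps only products rows whose category_id matches an id in categories. Walk through each product:
  - product 1 (Mouse): category_id=4 -> matches Outdoor
  - product 2 (Charger): category_id=4 -> matches Outdoor
  - product 3 (Headphones): category_id=NULL, no match -> dropped
  - product 4 (Cable): category_id=NULL, no match -> dropped
  - product 5 (Chair): category_id=3 -> matches Furniture
So 2 of 5 rows are dropped.

SQL:
SELECT a.name, b.name AS category
FROM products a
INNER JOIN categories b ON a.category_id = b.id

Result:
name    | category 
--------+----------
Mouse   | Outdoor  
Charger | Outdoor  
Chair   | Furniture


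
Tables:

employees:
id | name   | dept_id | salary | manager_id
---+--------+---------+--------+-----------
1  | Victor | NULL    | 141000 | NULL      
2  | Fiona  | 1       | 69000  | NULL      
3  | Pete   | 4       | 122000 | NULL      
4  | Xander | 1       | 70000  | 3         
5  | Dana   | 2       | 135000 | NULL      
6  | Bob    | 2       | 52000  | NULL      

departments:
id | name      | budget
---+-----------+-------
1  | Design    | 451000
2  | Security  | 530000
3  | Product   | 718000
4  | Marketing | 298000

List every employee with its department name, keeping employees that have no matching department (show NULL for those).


LEFT JOIN keeps every row from employees (the left table); where dept_id has no match in departments, the department columns become NULL. Walk through each employee:
  - employee 1 (Victor): dept_id=NULL, no match -> kept with NULL
  - employee 2 (Fiona): dept_id=1 -> matches Design
  - employee 3 (Pete): dept_id=4 -> matches Marketing
  - employee 4 (Xander): dept_id=1 -> matches Design
  - employee 5 (Dana): dept_id=2 -> matches Security
  - employee 6 (Bob): dept_id=2 -> matches Security
All 6 rows appear; 1 has NULL department.

SQL:
SELECT a.name, b.name AS department
FROM employees a
LEFT JOIN departments b ON a.dept_id = b.id

Result:
name   | department
-------+-----------
Victor | NULL      
Fiona  | Design    
Pete   | Marketing 
Xander | Design    
Dana   | Security  
Bob    | Security  


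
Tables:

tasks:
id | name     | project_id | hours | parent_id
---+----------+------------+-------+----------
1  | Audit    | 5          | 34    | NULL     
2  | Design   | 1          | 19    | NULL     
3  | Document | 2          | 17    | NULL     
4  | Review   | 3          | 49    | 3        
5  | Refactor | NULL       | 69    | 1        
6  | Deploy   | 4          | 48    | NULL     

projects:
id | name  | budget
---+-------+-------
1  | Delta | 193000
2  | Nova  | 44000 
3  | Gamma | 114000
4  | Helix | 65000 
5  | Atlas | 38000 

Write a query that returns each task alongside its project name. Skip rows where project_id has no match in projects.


INNER JOIN keeps only tasks rows whose project_id matches an id in projects. Walk through each task:
  - task 1 (Audit): project_id=5 -> matches Atlas
  - task 2 (Design): project_id=1 -> matches Delta
  - task 3 (Document): project_id=2 -> matches Nova
  - task 4 (Review): project_id=3 -> matches Gamma
  - task 5 (Refactor): project_id=NULL, no match -> dropped
  - task 6 (Deploy): project_id=4 -> matches Helix
So 1 of 6 rows is dropped.

SQL:
SELECT a.name, b.name AS project
FROM tasks a
INNER JOIN projects b ON a.project_id = b.id

Result:
name     | project
---------+--------
Audit    | Atlas  
Design   | Delta  
Document | Nova   
Review   | Gamma  
Deploy   | Helix  


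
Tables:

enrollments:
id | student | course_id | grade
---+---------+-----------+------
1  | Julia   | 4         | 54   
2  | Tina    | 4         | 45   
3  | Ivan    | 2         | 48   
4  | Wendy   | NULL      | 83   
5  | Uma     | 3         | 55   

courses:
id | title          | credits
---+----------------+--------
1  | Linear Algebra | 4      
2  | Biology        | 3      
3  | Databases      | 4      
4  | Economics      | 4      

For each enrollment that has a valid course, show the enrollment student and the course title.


INNER JOIN keeps only enrollments rows whose course_id matches an id in courses. Walk through each enrollment:
  - enrollment 1 (Julia): course_id=4 -> matches Economics
  - enrollment 2 (Tina): course_id=4 -> matches Economics
  - enrollment 3 (Ivan): course_id=2 -> matches Biology
  - enrollment 4 (Wendy): course_id=NULL, no match -> dropped
  - enrollment 5 (Uma): course_id=3 -> matches Databases
So 1 of 5 rows is dropped.

SQL:
SELECT a.student, b.title AS course
FROM enrollments a
INNER JOIN courses b ON a.course_id = b.id

Result:
student | course   
--------+----------
Julia   | Economics
Tina    | Economics
Ivan    | Biology  
Uma     | Databases


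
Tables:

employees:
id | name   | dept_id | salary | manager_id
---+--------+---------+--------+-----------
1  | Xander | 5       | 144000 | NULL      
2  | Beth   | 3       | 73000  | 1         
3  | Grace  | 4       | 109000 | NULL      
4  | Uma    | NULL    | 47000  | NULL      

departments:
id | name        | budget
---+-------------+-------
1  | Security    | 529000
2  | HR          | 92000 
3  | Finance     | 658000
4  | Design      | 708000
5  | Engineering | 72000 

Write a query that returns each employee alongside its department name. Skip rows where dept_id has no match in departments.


INNER JOIN keeps only employees rows whose dept_id matches an id in departments. Walk through each employee:
  - employee 1 (Xander): dept_id=5 -> matches Engineering
  - employee 2 (Beth): dept_id=3 -> matches Finance
  - employee 3 (Grace): dept_id=4 -> matches Design
  - employee 4 (Uma): dept_id=NULL, no match -> dropped
So 1 of 4 rows is dropped.

SQL:
SELECT a.name, b.name AS department
FROM employees a
INNER JOIN departments b ON a.dept_id = b.id

Result:
name   | department 
-------+------------
Xander | Engineering
Beth   | Finance    
Grace  | Design     


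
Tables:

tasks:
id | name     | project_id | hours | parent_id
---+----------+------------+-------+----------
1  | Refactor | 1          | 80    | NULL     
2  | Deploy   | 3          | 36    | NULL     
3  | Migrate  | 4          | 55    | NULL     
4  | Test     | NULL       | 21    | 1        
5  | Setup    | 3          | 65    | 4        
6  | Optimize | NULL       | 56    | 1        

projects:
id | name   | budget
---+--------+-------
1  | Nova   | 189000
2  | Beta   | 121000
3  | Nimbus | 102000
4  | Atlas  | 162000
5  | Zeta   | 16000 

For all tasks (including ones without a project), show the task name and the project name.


LEFT JOIN keeps every row from tasks (the left table); where project_id has no match in projects, the project columns become NULL. Walk through each task:
  - task 1 (Refactor): project_id=1 -> matches Nova
  - task 2 (Deploy): project_id=3 -> matches Nimbus
  - task 3 (Migrate): project_id=4 -> matches Atlas
  - task 4 (Test): project_id=NULL, no match -> kept with NULL
  - task 5 (Setup): project_id=3 -> matches Nimbus
  - task 6 (Optimize): project_id=NULL, no match -> kept with NULL
All 6 rows appear; 2 have NULL project.

SQL:
SELECT a.name, b.name AS project
FROM tasks a
LEFT JOIN projects b ON a.project_id = b.id

Result:
name     | project
---------+--------
Refactor | Nova   
Deploy   | Nimbus 
Migrate  | Atlas  
Test     | NULL   
Setup    | Nimbus 
Optimize | NULL   


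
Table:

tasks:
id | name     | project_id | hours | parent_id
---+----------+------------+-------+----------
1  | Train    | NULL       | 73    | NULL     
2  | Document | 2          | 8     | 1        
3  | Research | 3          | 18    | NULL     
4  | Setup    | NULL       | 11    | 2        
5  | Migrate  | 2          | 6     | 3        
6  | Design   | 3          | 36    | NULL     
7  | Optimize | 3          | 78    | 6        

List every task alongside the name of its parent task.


This is a self-join: tasks is joined to a second copy of itself, matching each row's parent_id to another row's id. Use LEFT JOIN so rows with parent_id=NULL are kept.
  - task 1 (Train): parent_id=NULL -> NULL
  - task 2 (Document): parent_id=1 -> Train
  - task 3 (Research): parent_id=NULL -> NULL
  - task 4 (Setup): parent_id=2 -> Document
  - task 5 (Migrate): parent_id=3 -> Research
  - task 6 (Design): parent_id=NULL -> NULL
  - task 7 (Optimize): parent_id=6 -> Design

SQL:
SELECT a.name AS item, b.name AS parent
FROM tasks a
LEFT JOIN tasks b ON a.parent_id = b.id

Result:
item     | parent  
---------+---------
Train    | NULL    
Document | Train   
Research | NULL    
Setup    | Document
Migrate  | Research
Design   | NULL    
Optimize | Design  


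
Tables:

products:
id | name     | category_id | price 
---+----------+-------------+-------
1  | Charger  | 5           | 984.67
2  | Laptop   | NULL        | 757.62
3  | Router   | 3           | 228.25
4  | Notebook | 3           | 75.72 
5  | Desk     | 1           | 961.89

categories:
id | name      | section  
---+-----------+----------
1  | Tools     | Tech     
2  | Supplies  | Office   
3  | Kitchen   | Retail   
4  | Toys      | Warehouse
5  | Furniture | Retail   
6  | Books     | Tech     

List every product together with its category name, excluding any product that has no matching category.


INNER JOIN keeps only products rows whose category_id matches an id in categories. Walk through each product:
  - product 1 (Charger): category_id=5 -> matches Furniture
  - product 2 (Laptop): category_id=NULL, no match -> dropped
  - product 3 (Router): category_id=3 -> matches Kitchen
  - product 4 (Notebook): category_id=3 -> matches Kitchen
  - product 5 (Desk): category_id=1 -> matches Tools
So 1 of 5 rows is dropped.

SQL:
SELECT a.name, b.name AS category
FROM products a
INNER JOIN categories b ON a.category_id = b.id

Result:
name     | category 
---------+----------
Charger  | Furniture
Router   | Kitchen  
Notebook | Kitchen  
Desk     | Tools    
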